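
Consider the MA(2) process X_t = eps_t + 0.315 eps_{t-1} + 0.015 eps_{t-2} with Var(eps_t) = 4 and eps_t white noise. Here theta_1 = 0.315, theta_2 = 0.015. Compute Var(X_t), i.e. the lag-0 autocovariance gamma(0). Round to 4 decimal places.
\gamma(0) = 4.3978

For an MA(q) process X_t = eps_t + sum_i theta_i eps_{t-i} with
Var(eps_t) = sigma^2, the variance is
  gamma(0) = sigma^2 * (1 + sum_i theta_i^2).
  sum_i theta_i^2 = (0.315)^2 + (0.015)^2 = 0.099225 + 0.000225 = 0.09945.
  gamma(0) = 4 * (1 + 0.09945) = 4 * 1.09945 = 4.3978.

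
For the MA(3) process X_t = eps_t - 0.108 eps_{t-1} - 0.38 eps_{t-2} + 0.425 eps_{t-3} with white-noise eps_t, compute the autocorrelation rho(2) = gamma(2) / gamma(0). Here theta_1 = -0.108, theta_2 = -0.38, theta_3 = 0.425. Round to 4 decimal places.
\rho(2) = -0.3186

For an MA(q) process with theta_0 = 1, the autocovariance is
  gamma(k) = sigma^2 * sum_{i=0..q-k} theta_i * theta_{i+k},
and rho(k) = gamma(k) / gamma(0). Sigma^2 cancels.
  numerator   = (1)*(-0.38) + (-0.108)*(0.425) = -0.4259.
  denominator = (1)^2 + (-0.108)^2 + (-0.38)^2 + (0.425)^2 = 1.336689.
  rho(2) = -0.4259 / 1.336689 = -0.3186.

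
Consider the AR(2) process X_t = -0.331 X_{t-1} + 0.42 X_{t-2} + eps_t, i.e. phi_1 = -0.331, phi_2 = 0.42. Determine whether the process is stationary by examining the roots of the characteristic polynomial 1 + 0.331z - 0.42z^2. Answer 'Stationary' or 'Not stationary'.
\text{Stationary}

The AR(p) characteristic polynomial is P(z) = 1 + 0.331z - 0.42z^2.
Stationarity requires all roots to lie outside the unit circle, i.e. |z| > 1 for every root.
Set 1 + (0.331) z + (-0.42) z^2 = 0, i.e. a z^2 + b z + c = 0 with a = -0.42, b = 0.331, c = 1.
Discriminant D = b^2 - 4ac = (0.331)^2 - 4*(-0.42)*1 = 0.109561 - (-1.68) = 1.789561.
D >= 0, so the roots are real: z = (-b +/- sqrt(D)) / (2a) = (-0.331 +/- 1.337745) / (-0.84).
  z_1 = (-0.331 + 1.337745) / (-0.84) = -1.1985,   |z_1| = 1.1985.
  z_2 = (-0.331 - 1.337745) / (-0.84) = 1.9866,   |z_2| = 1.9866.
Moduli of all roots: 1.1985, 1.9866.
All moduli strictly greater than 1? Yes.
Verdict: Stationary.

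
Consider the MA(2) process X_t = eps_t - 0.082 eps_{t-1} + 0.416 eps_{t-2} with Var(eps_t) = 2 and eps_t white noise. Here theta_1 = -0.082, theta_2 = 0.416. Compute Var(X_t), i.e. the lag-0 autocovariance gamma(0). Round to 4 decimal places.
\gamma(0) = 2.3596

For an MA(q) process X_t = eps_t + sum_i theta_i eps_{t-i} with
Var(eps_t) = sigma^2, the variance is
  gamma(0) = sigma^2 * (1 + sum_i theta_i^2).
  sum_i theta_i^2 = (-0.082)^2 + (0.416)^2 = 0.006724 + 0.173056 = 0.17978.
  gamma(0) = 2 * (1 + 0.17978) = 2 * 1.17978 = 2.35956, which rounds to 2.3596.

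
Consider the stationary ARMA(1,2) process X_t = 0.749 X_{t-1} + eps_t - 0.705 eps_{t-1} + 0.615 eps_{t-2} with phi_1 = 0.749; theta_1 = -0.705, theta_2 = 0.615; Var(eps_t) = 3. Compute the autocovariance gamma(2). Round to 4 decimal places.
\gamma(2) = 3.6175

Multiply the model equation by X_{t-k} and take expectations. With theta_0 = psi_0 = 1 and psi_j the MA(infinity) weights, this gives
  gamma(k) - sum_i phi_i gamma(k-i) = c_k,
  c_k = sigma^2 * sum_{j=k..q} theta_j psi_{j-k}   (c_k = 0 for k > q),
using gamma(-m) = gamma(m).
psi-weights needed (psi_j = theta_j + sum_i phi_i psi_{j-i}):
  psi_1 = theta_1 + phi_1 = -0.705 + (0.749) = 0.044
  psi_2 = theta_2 + phi_1 psi_1 = 0.615 + (0.749)(0.044) = 0.647956
Right-hand sides:
  c_0 = sigma^2 (1 + theta_1 psi_1 + theta_2 psi_2) = 3 * (1 + (-0.705)(0.044) + (0.615)(0.647956)) = 3 * 1.367473 = 4.102419
  c_1 = sigma^2 (theta_1 + theta_2 psi_1) = 3 * (-0.705 + (0.615)(0.044)) = -2.03382
  c_2 = sigma^2 theta_2 = 3 * (0.615) = 1.845
Equations for k = 0 and k = 1 (AR order 1):
  gamma(0) = phi_1 gamma(1) + c_0
  gamma(1) = phi_1 gamma(0) + c_1
Substituting the second into the first: gamma(0) (1 - phi_1^2) = c_0 + phi_1 c_1, so
  gamma(0) = (c_0 + phi_1 c_1) / (1 - phi_1^2) = (4.102419 + (0.749)(-2.03382)) / (1 - (0.749)^2) = 2.579088 / 0.438999 = 5.874928.
  gamma(1) = phi_1 gamma(0) + c_1 = (0.749)(5.874928) + (-2.03382) = 2.366501.
For k = 2: gamma(2) = phi_1 gamma(1) + c_2
  = (0.749)(2.366501) + (1.845) = 3.617509.
Therefore gamma(2) = 3.6175 (to 4 decimal places).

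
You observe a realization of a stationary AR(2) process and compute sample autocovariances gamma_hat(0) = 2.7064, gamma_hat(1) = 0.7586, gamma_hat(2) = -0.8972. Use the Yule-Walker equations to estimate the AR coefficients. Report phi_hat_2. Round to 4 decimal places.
\hat\phi_{2} = -0.4450

The Yule-Walker equations for an AR(p) process read, in matrix form,
  Gamma_p phi = r_p,   with   (Gamma_p)_{ij} = gamma(|i - j|),
                       (r_p)_i = gamma(i),   i,j = 1..p.
Substitute the sample gammas (Toeplitz matrix and right-hand side of size 2):
  Gamma_p = [[2.7064, 0.7586], [0.7586, 2.7064]]
  r_p     = [0.7586, -0.8972]
Written out:
  2.7064 phi_1 + 0.7586 phi_2 = 0.7586
  0.7586 phi_1 + 2.7064 phi_2 = -0.8972
Solve by Cramer's rule:
  det = gamma(0)^2 - gamma(1)^2 = (2.7064)^2 - (0.7586)^2 = 7.32460096 - 0.57547396 = 6.749127
  phi_hat_1 = [gamma(1) gamma(0) - gamma(1) gamma(2)] / det = [(0.7586)(2.7064) - (0.7586)(-0.8972)] / 6.749127 = 2.73369096 / 6.749127 = 0.405
  phi_hat_2 = [gamma(0) gamma(2) - gamma(1)^2] / det = [(2.7064)(-0.8972) - (0.7586)^2] / 6.749127 = -3.00365604 / 6.749127 = -0.445
So phi_hat = [0.4050, -0.4450].
Therefore phi_hat_2 = -0.4450.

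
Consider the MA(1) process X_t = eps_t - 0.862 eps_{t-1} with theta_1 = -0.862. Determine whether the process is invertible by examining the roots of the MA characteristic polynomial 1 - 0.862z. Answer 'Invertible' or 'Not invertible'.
\text{Invertible}

The MA(q) characteristic polynomial is P(z) = 1 - 0.862z.
Invertibility requires all roots to lie outside the unit circle, i.e. |z| > 1 for every root.
This is linear in z: 1 + (-0.862) z = 0  =>  z = -1/(-0.862) = 1.160093,  |z| = 1.160093.
Moduli of all roots: 1.1601.
All moduli strictly greater than 1? Yes.
Verdict: Invertible.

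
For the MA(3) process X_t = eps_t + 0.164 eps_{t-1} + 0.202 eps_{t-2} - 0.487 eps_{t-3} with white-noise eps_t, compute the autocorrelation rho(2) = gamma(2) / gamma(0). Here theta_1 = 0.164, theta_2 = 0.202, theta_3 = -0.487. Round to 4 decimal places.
\rho(2) = 0.0936

For an MA(q) process with theta_0 = 1, the autocovariance is
  gamma(k) = sigma^2 * sum_{i=0..q-k} theta_i * theta_{i+k},
and rho(k) = gamma(k) / gamma(0). Sigma^2 cancels.
  numerator   = (1)*(0.202) + (0.164)*(-0.487) = 0.122132.
  denominator = (1)^2 + (0.164)^2 + (0.202)^2 + (-0.487)^2 = 1.304869.
  rho(2) = 0.122132 / 1.304869 = 0.0936.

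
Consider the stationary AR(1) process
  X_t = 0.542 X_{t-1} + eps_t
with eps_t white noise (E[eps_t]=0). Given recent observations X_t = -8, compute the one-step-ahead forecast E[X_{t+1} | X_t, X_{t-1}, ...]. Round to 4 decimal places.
E[X_{t+1} \mid \mathcal F_t] = -4.3360

For an AR(p) model X_t = c + sum_i phi_i X_{t-i} + eps_t, the
one-step-ahead conditional mean is
  E[X_{t+1} | X_t, ...] = c + sum_i phi_i X_{t+1-i}.
Substitute known values:
  E[X_{t+1} | ...] = (0.542) * (-8)
                   = -4.3360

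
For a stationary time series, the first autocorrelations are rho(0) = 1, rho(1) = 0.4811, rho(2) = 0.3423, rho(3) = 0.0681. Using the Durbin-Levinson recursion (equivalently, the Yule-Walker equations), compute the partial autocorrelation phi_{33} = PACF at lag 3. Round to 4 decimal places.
\phi_{33} = -0.1890

The PACF at lag k is phi_{kk}, the last component of the solution
to the Yule-Walker system G_k phi = r_k where
  (G_k)_{ij} = rho(|i - j|), (r_k)_i = rho(i), i,j = 1..k.
Equivalently, Durbin-Levinson gives phi_{kk} iteratively:
  phi_{11} = rho(1)
  phi_{kk} = [rho(k) - sum_{j=1..k-1} phi_{k-1,j} rho(k-j)]
            / [1 - sum_{j=1..k-1} phi_{k-1,j} rho(j)],
  phi_{k,j} = phi_{k-1,j} - phi_{kk} phi_{k-1,k-j},  j = 1..k-1.
Step k = 1:
  phi_11 = rho(1) = 0.4811.
Step k = 2:
  phi_22 = [rho(2) - phi_11 rho(1)] / [1 - phi_11 rho(1)] = [0.3423 - (0.4811)(0.4811)] / [1 - (0.4811)(0.4811)]
         = 0.11084279 / 0.76854279 = 0.144225.
  Update: phi_21 = phi_11 - phi_22 phi_11 = 0.4811 - (0.144225)(0.4811) = 0.411714.
Step k = 3:
  phi_33 = [rho(3) - phi_21 rho(2) - phi_22 rho(1)] / [1 - phi_21 rho(1) - phi_22 rho(2)]
    numerator   = 0.0681 - (0.411714)(0.3423) - (0.144225)(0.4811) = -0.14221601
    denominator = 1 - (0.411714)(0.4811) - (0.144225)(0.3423) = 0.75255653
  phi_33 = -0.14221601 / 0.75255653 = -0.189.
Therefore phi_{33} = -0.1890.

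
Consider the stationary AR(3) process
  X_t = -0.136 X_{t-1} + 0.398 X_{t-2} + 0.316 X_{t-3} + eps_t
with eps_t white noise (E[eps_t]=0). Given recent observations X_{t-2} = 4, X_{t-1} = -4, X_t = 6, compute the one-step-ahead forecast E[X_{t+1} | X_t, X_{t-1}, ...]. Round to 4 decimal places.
E[X_{t+1} \mid \mathcal F_t] = -1.1440

For an AR(p) model X_t = c + sum_i phi_i X_{t-i} + eps_t, the
one-step-ahead conditional mean is
  E[X_{t+1} | X_t, ...] = c + sum_i phi_i X_{t+1-i}.
Substitute known values:
  E[X_{t+1} | ...] = (-0.136) * (6) + (0.398) * (-4) + (0.316) * (4)
                   = -1.1440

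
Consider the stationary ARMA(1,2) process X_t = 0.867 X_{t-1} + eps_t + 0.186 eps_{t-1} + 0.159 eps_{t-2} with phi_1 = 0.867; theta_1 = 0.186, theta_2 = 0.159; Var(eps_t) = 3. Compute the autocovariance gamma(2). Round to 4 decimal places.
\gamma(2) = 16.5873

Multiply the model equation by X_{t-k} and take expectations. With theta_0 = psi_0 = 1 and psi_j the MA(infinity) weights, this gives
  gamma(k) - sum_i phi_i gamma(k-i) = c_k,
  c_k = sigma^2 * sum_{j=k..q} theta_j psi_{j-k}   (c_k = 0 for k > q),
using gamma(-m) = gamma(m).
psi-weights needed (psi_j = theta_j + sum_i phi_i psi_{j-i}):
  psi_1 = theta_1 + phi_1 = 0.186 + (0.867) = 1.053
  psi_2 = theta_2 + phi_1 psi_1 = 0.159 + (0.867)(1.053) = 1.071951
Right-hand sides:
  c_0 = sigma^2 (1 + theta_1 psi_1 + theta_2 psi_2) = 3 * (1 + (0.186)(1.053) + (0.159)(1.071951)) = 3 * 1.366298 = 4.098895
  c_1 = sigma^2 (theta_1 + theta_2 psi_1) = 3 * (0.186 + (0.159)(1.053)) = 1.060281
  c_2 = sigma^2 theta_2 = 3 * (0.159) = 0.477
Equations for k = 0 and k = 1 (AR order 1):
  gamma(0) = phi_1 gamma(1) + c_0
  gamma(1) = phi_1 gamma(0) + c_1
Substituting the second into the first: gamma(0) (1 - phi_1^2) = c_0 + phi_1 c_1, so
  gamma(0) = (c_0 + phi_1 c_1) / (1 - phi_1^2) = (4.098895 + (0.867)(1.060281)) / (1 - (0.867)^2) = 5.018158 / 0.248311 = 20.209166.
  gamma(1) = phi_1 gamma(0) + c_1 = (0.867)(20.209166) + (1.060281) = 18.581628.
For k = 2: gamma(2) = phi_1 gamma(1) + c_2
  = (0.867)(18.581628) + (0.477) = 16.587272.
Therefore gamma(2) = 16.5873 (to 4 decimal places).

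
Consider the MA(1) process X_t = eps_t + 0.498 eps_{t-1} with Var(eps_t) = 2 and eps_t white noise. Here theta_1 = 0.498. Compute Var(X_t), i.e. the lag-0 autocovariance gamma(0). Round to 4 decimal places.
\gamma(0) = 2.4960

For an MA(q) process X_t = eps_t + sum_i theta_i eps_{t-i} with
Var(eps_t) = sigma^2, the variance is
  gamma(0) = sigma^2 * (1 + sum_i theta_i^2).
  sum_i theta_i^2 = (0.498)^2 = 0.248004.
  gamma(0) = 2 * (1 + 0.248004) = 2 * 1.248004 = 2.496008, which rounds to 2.4960.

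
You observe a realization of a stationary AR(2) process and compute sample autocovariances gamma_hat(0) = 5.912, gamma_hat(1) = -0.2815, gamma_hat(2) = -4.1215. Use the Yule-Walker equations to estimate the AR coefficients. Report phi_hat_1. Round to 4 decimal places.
\hat\phi_{1} = -0.0810

The Yule-Walker equations for an AR(p) process read, in matrix form,
  Gamma_p phi = r_p,   with   (Gamma_p)_{ij} = gamma(|i - j|),
                       (r_p)_i = gamma(i),   i,j = 1..p.
Substitute the sample gammas (Toeplitz matrix and right-hand side of size 2):
  Gamma_p = [[5.912, -0.2815], [-0.2815, 5.912]]
  r_p     = [-0.2815, -4.1215]
Written out:
  5.912 phi_1 - 0.2815 phi_2 = -0.2815
  -0.2815 phi_1 + 5.912 phi_2 = -4.1215
Solve by Cramer's rule:
  det = gamma(0)^2 - gamma(1)^2 = (5.912)^2 - (-0.2815)^2 = 34.951744 - 0.07924225 = 34.87250175
  phi_hat_1 = [gamma(1) gamma(0) - gamma(1) gamma(2)] / det = [(-0.2815)(5.912) - (-0.2815)(-4.1215)] / 34.87250175 = -2.82443025 / 34.87250175 = -0.081
  phi_hat_2 = [gamma(0) gamma(2) - gamma(1)^2] / det = [(5.912)(-4.1215) - (-0.2815)^2] / 34.87250175 = -24.44555025 / 34.87250175 = -0.701
So phi_hat = [-0.0810, -0.7010].
Therefore phi_hat_1 = -0.0810.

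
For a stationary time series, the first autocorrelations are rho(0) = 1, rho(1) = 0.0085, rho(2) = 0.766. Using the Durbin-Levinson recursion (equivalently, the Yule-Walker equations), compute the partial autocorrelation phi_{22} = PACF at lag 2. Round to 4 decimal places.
\phi_{22} = 0.7660

The PACF at lag k is phi_{kk}, the last component of the solution
to the Yule-Walker system G_k phi = r_k where
  (G_k)_{ij} = rho(|i - j|), (r_k)_i = rho(i), i,j = 1..k.
Equivalently, Durbin-Levinson gives phi_{kk} iteratively:
  phi_{11} = rho(1)
  phi_{kk} = [rho(k) - sum_{j=1..k-1} phi_{k-1,j} rho(k-j)]
            / [1 - sum_{j=1..k-1} phi_{k-1,j} rho(j)],
  phi_{k,j} = phi_{k-1,j} - phi_{kk} phi_{k-1,k-j},  j = 1..k-1.
Step k = 1:
  phi_11 = rho(1) = 0.0085.
Step k = 2:
  phi_22 = [rho(2) - phi_11 rho(1)] / [1 - phi_11 rho(1)] = [0.766 - (0.0085)(0.0085)] / [1 - (0.0085)(0.0085)]
         = 0.76592775 / 0.99992775 = 0.766.
Therefore phi_{22} = 0.7660.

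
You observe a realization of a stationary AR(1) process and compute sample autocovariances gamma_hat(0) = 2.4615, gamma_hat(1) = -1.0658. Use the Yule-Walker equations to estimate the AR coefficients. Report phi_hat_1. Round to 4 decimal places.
\hat\phi_{1} = -0.4330

The Yule-Walker equations for an AR(p) process read, in matrix form,
  Gamma_p phi = r_p,   with   (Gamma_p)_{ij} = gamma(|i - j|),
                       (r_p)_i = gamma(i),   i,j = 1..p.
Substitute the sample gammas (Toeplitz matrix and right-hand side of size 1):
  Gamma_p = [[2.4615]]
  r_p     = [-1.0658]
With p = 1 this is the single equation gamma(0) phi_1 = gamma(1):
  phi_hat_1 = gamma(1) / gamma(0) = -1.0658 / 2.4615 = -0.4330.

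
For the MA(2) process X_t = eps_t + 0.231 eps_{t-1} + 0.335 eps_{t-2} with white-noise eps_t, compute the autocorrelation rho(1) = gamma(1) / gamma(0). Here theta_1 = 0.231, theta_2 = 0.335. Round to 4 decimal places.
\rho(1) = 0.2646

For an MA(q) process with theta_0 = 1, the autocovariance is
  gamma(k) = sigma^2 * sum_{i=0..q-k} theta_i * theta_{i+k},
and rho(k) = gamma(k) / gamma(0). Sigma^2 cancels.
  numerator   = (1)*(0.231) + (0.231)*(0.335) = 0.308385.
  denominator = (1)^2 + (0.231)^2 + (0.335)^2 = 1.165586.
  rho(1) = 0.308385 / 1.165586 = 0.2646.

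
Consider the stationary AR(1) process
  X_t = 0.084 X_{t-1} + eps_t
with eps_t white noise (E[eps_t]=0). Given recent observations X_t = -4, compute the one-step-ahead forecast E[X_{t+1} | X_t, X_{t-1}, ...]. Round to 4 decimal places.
E[X_{t+1} \mid \mathcal F_t] = -0.3360

For an AR(p) model X_t = c + sum_i phi_i X_{t-i} + eps_t, the
one-step-ahead conditional mean is
  E[X_{t+1} | X_t, ...] = c + sum_i phi_i X_{t+1-i}.
Substitute known values:
  E[X_{t+1} | ...] = (0.084) * (-4)
                   = -0.3360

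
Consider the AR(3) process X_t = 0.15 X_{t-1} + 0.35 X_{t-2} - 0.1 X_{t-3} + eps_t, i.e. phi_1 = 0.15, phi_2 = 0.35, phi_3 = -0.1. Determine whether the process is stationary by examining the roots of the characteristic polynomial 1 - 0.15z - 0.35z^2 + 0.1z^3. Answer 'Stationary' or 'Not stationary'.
\text{Stationary}

The AR(p) characteristic polynomial is P(z) = 1 - 0.15z - 0.35z^2 + 0.1z^3.
Stationarity requires all roots to lie outside the unit circle, i.e. |z| > 1 for every root.
Degree 3: look for a simple real root z0 first, then factor out (1 - z/z0) and solve the remaining quadratic.
Testing z0 = 2.5: P(2.5) = 1 + (-0.15)(2.5) + (-0.35)(2.5)^2 + (0.1)(2.5)^3
  = 1 + (-0.375) + (-2.1875) + (1.5625) = 0.  So z_0 = 2.5 is a root, |z_0| = 2.5.
Divide out the factor (1 - 0.4 z) = (1 - z/z0) (since 1/z0 = 0.4):
  P(z) = (1 - 0.4 z)(1 + (0.25) z + (-0.25) z^2)
  [check: z-coef 0.25 - (0.4) = -0.15; z^2-coef -0.25 - (0.4)(0.25) = -0.35; z^3-coef -(0.4)(-0.25) = 0.1.]
Remaining roots from the quadratic factor 1 + (0.25) z + (-0.25) z^2:
  Set 1 + (0.25) z + (-0.25) z^2 = 0, i.e. a z^2 + b z + c = 0 with a = -0.25, b = 0.25, c = 1.
  Discriminant D = b^2 - 4ac = (0.25)^2 - 4*(-0.25)*1 = 0.0625 - (-1) = 1.0625.
  D >= 0, so the roots are real: z = (-b +/- sqrt(D)) / (2a) = (-0.25 +/- 1.030776) / (-0.5).
    z_1 = (-0.25 + 1.030776) / (-0.5) = -1.5616,   |z_1| = 1.5616.
    z_2 = (-0.25 - 1.030776) / (-0.5) = 2.5616,   |z_2| = 2.5616.
Moduli of all roots: 2.5000, 1.5616, 2.5616.
All moduli strictly greater than 1? Yes.
Verdict: Stationary.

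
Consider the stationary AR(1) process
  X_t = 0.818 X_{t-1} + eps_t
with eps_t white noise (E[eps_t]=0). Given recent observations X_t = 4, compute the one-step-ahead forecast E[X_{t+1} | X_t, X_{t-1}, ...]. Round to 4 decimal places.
E[X_{t+1} \mid \mathcal F_t] = 3.2720

For an AR(p) model X_t = c + sum_i phi_i X_{t-i} + eps_t, the
one-step-ahead conditional mean is
  E[X_{t+1} | X_t, ...] = c + sum_i phi_i X_{t+1-i}.
Substitute known values:
  E[X_{t+1} | ...] = (0.818) * (4)
                   = 3.2720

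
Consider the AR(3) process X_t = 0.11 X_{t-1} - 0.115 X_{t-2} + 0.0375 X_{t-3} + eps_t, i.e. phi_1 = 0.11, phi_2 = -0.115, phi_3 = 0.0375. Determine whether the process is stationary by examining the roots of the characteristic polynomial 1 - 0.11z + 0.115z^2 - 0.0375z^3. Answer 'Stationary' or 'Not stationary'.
\text{Stationary}

The AR(p) characteristic polynomial is P(z) = 1 - 0.11z + 0.115z^2 - 0.0375z^3.
Stationarity requires all roots to lie outside the unit circle, i.e. |z| > 1 for every root.
Degree 3: look for a simple real root z0 first, then factor out (1 - z/z0) and solve the remaining quadratic.
Testing z0 = 4: P(4) = 1 + (-0.11)(4) + (0.115)(4)^2 + (-0.0375)(4)^3
  = 1 + (-0.44) + (1.84) + (-2.4) = 0.  So z_0 = 4 is a root, |z_0| = 4.
Divide out the factor (1 - 0.25 z) = (1 - z/z0) (since 1/z0 = 0.25):
  P(z) = (1 - 0.25 z)(1 + (0.14) z + (0.15) z^2)
  [check: z-coef 0.14 - (0.25) = -0.11; z^2-coef 0.15 - (0.25)(0.14) = 0.115; z^3-coef -(0.25)(0.15) = -0.0375.]
Remaining roots from the quadratic factor 1 + (0.14) z + (0.15) z^2:
  Set 1 + (0.14) z + (0.15) z^2 = 0, i.e. a z^2 + b z + c = 0 with a = 0.15, b = 0.14, c = 1.
  Discriminant D = b^2 - 4ac = (0.14)^2 - 4*(0.15)*1 = 0.0196 - (0.6) = -0.5804.
  D < 0, so the roots are the complex-conjugate pair z = (-b +/- i sqrt(-D)) / (2a) = -0.4667 +/- 2.5395i.
  For a conjugate pair |z|^2 = z * conj(z) = (product of roots) = c/a = 1/(0.15) = 6.666667, so |z| = sqrt(6.666667) = 2.582 for both roots.
Moduli of all roots: 4.0000, 2.5820, 2.5820.
All moduli strictly greater than 1? Yes.
Verdict: Stationary.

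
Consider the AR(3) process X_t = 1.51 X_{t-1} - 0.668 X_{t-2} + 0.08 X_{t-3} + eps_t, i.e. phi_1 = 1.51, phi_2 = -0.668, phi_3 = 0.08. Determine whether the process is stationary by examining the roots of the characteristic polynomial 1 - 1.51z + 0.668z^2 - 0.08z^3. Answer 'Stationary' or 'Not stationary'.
\text{Stationary}

The AR(p) characteristic polynomial is P(z) = 1 - 1.51z + 0.668z^2 - 0.08z^3.
Stationarity requires all roots to lie outside the unit circle, i.e. |z| > 1 for every root.
Degree 3: look for a simple real root z0 first, then factor out (1 - z/z0) and solve the remaining quadratic.
Testing z0 = 1.25: P(1.25) = 1 + (-1.51)(1.25) + (0.668)(1.25)^2 + (-0.08)(1.25)^3
  = 1 + (-1.8875) + (1.04375) + (-0.15625) = 0.  So z_0 = 1.25 is a root, |z_0| = 1.25.
Divide out the factor (1 - 0.8 z) = (1 - z/z0) (since 1/z0 = 0.8):
  P(z) = (1 - 0.8 z)(1 + (-0.71) z + (0.1) z^2)
  [check: z-coef -0.71 - (0.8) = -1.51; z^2-coef 0.1 - (0.8)(-0.71) = 0.668; z^3-coef -(0.8)(0.1) = -0.08.]
Remaining roots from the quadratic factor 1 + (-0.71) z + (0.1) z^2:
  Set 1 + (-0.71) z + (0.1) z^2 = 0, i.e. a z^2 + b z + c = 0 with a = 0.1, b = -0.71, c = 1.
  Discriminant D = b^2 - 4ac = (-0.71)^2 - 4*(0.1)*1 = 0.5041 - (0.4) = 0.1041.
  D >= 0, so the roots are real: z = (-b +/- sqrt(D)) / (2a) = (0.71 +/- 0.322645) / (0.2).
    z_1 = (0.71 + 0.322645) / (0.2) = 5.1632,   |z_1| = 5.1632.
    z_2 = (0.71 - 0.322645) / (0.2) = 1.9368,   |z_2| = 1.9368.
Moduli of all roots: 1.2500, 5.1632, 1.9368.
All moduli strictly greater than 1? Yes.
Verdict: Stationary.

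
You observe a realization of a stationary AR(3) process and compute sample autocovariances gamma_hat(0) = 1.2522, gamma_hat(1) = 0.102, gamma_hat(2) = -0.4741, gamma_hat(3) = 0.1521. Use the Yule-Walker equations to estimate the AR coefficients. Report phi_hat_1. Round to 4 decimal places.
\hat\phi_{1} = 0.2030

The Yule-Walker equations for an AR(p) process read, in matrix form,
  Gamma_p phi = r_p,   with   (Gamma_p)_{ij} = gamma(|i - j|),
                       (r_p)_i = gamma(i),   i,j = 1..p.
Substitute the sample gammas (Toeplitz matrix and right-hand side of size 3):
  Gamma_p = [[1.2522, 0.102, -0.4741], [0.102, 1.2522, 0.102], [-0.4741, 0.102, 1.2522]]
  r_p     = [0.102, -0.4741, 0.1521]
Written out (R1..R3):
  (R1) 1.2522 phi_1 + 0.102 phi_2 - 0.4741 phi_3 = 0.102
  (R2) 0.102 phi_1 + 1.2522 phi_2 + 0.102 phi_3 = -0.4741
  (R3) -0.4741 phi_1 + 0.102 phi_2 + 1.2522 phi_3 = 0.1521
Gaussian elimination:
  R2 <- R2 - (0.102/1.2522) R1 = R2 - (0.081457) R1:  1.243891 phi_2 + 0.140619 phi_3 = -0.482409
  R3 <- R3 - (-0.4741/1.2522) R1 = R3 - (-0.378614) R1:  0.140619 phi_2 + 1.072699 phi_3 = 0.190719
  R3 <- R3 - (0.140619/1.243891) R2 = R3 - (0.113047) R2:  1.056803 phi_3 = 0.245254
Back-substitution:
  phi_hat_3 = 0.245254 / 1.056803 = 0.232071
  phi_hat_2 = (-0.482409 - (0.140619)(0.232071)) / 1.243891 = -0.414057
  phi_hat_1 = (0.102 - (0.102)(-0.414057) - (-0.4741)(0.232071)) / 1.2522 = 0.20305
So phi_hat = [0.2030, -0.4141, 0.2321].
Therefore phi_hat_1 = 0.2030.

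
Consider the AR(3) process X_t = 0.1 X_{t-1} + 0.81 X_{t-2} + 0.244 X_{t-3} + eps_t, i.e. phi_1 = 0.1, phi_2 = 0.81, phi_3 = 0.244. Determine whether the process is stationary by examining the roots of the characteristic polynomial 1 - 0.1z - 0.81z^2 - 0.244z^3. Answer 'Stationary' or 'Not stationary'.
\text{Not stationary}

The AR(p) characteristic polynomial is P(z) = 1 - 0.1z - 0.81z^2 - 0.244z^3.
Stationarity requires all roots to lie outside the unit circle, i.e. |z| > 1 for every root.
Degree 3: look for a simple real root z0 first, then factor out (1 - z/z0) and solve the remaining quadratic.
Testing z0 = -2.5: P(-2.5) = 1 + (-0.1)(-2.5) + (-0.81)(-2.5)^2 + (-0.244)(-2.5)^3
  = 1 + (0.25) + (-5.0625) + (3.8125) = 0.  So z_0 = -2.5 is a root, |z_0| = 2.5.
Divide out the factor (1 + 0.4 z) = (1 - z/z0) (since 1/z0 = -0.4):
  P(z) = (1 + 0.4 z)(1 + (-0.5) z + (-0.61) z^2)
  [check: z-coef -0.5 - (-0.4) = -0.1; z^2-coef -0.61 - (-0.4)(-0.5) = -0.81; z^3-coef -(-0.4)(-0.61) = -0.244.]
Remaining roots from the quadratic factor 1 + (-0.5) z + (-0.61) z^2:
  Set 1 + (-0.5) z + (-0.61) z^2 = 0, i.e. a z^2 + b z + c = 0 with a = -0.61, b = -0.5, c = 1.
  Discriminant D = b^2 - 4ac = (-0.5)^2 - 4*(-0.61)*1 = 0.25 - (-2.44) = 2.69.
  D >= 0, so the roots are real: z = (-b +/- sqrt(D)) / (2a) = (0.5 +/- 1.640122) / (-1.22).
    z_1 = (0.5 + 1.640122) / (-1.22) = -1.7542,   |z_1| = 1.7542.
    z_2 = (0.5 - 1.640122) / (-1.22) = 0.9345,   |z_2| = 0.9345.
Moduli of all roots: 2.5000, 1.7542, 0.9345.
All moduli strictly greater than 1? No.
Verdict: Not stationary.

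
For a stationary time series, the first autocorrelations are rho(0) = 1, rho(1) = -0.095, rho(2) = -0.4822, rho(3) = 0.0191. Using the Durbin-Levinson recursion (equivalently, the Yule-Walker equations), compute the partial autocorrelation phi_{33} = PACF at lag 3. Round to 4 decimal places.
\phi_{33} = -0.1291

The PACF at lag k is phi_{kk}, the last component of the solution
to the Yule-Walker system G_k phi = r_k where
  (G_k)_{ij} = rho(|i - j|), (r_k)_i = rho(i), i,j = 1..k.
Equivalently, Durbin-Levinson gives phi_{kk} iteratively:
  phi_{11} = rho(1)
  phi_{kk} = [rho(k) - sum_{j=1..k-1} phi_{k-1,j} rho(k-j)]
            / [1 - sum_{j=1..k-1} phi_{k-1,j} rho(j)],
  phi_{k,j} = phi_{k-1,j} - phi_{kk} phi_{k-1,k-j},  j = 1..k-1.
Step k = 1:
  phi_11 = rho(1) = -0.095.
Step k = 2:
  phi_22 = [rho(2) - phi_11 rho(1)] / [1 - phi_11 rho(1)] = [-0.4822 - (-0.095)(-0.095)] / [1 - (-0.095)(-0.095)]
         = -0.491225 / 0.990975 = -0.495699.
  Update: phi_21 = phi_11 - phi_22 phi_11 = -0.095 - (-0.495699)(-0.095) = -0.142091.
Step k = 3:
  phi_33 = [rho(3) - phi_21 rho(2) - phi_22 rho(1)] / [1 - phi_21 rho(1) - phi_22 rho(2)]
    numerator   = 0.0191 - (-0.142091)(-0.4822) - (-0.495699)(-0.095) = -0.09650784
    denominator = 1 - (-0.142091)(-0.095) - (-0.495699)(-0.4822) = 0.74747542
  phi_33 = -0.09650784 / 0.74747542 = -0.1291.
Therefore phi_{33} = -0.1291.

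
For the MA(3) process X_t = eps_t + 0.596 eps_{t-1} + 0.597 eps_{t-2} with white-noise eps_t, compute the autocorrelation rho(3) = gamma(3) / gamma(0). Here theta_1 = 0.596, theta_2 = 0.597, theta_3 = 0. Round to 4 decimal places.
\rho(3) = 0.0000

For an MA(q) process with theta_0 = 1, the autocovariance is
  gamma(k) = sigma^2 * sum_{i=0..q-k} theta_i * theta_{i+k},
and rho(k) = gamma(k) / gamma(0). Sigma^2 cancels.
  numerator   = (1)*(0) = 0.
  denominator = (1)^2 + (0.596)^2 + (0.597)^2 + (0)^2 = 1.711625.
  rho(3) = 0 / 1.711625 = 0.0000.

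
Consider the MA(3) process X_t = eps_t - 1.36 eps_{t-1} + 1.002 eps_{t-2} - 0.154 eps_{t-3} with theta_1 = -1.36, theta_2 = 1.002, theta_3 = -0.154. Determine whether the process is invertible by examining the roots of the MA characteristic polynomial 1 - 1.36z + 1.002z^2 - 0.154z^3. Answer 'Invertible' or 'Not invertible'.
\text{Invertible}

The MA(q) characteristic polynomial is P(z) = 1 - 1.36z + 1.002z^2 - 0.154z^3.
Invertibility requires all roots to lie outside the unit circle, i.e. |z| > 1 for every root.
Degree 3: look for a simple real root z0 first, then factor out (1 - z/z0) and solve the remaining quadratic.
Testing z0 = 5: P(5) = 1 + (-1.36)(5) + (1.002)(5)^2 + (-0.154)(5)^3
  = 1 + (-6.8) + (25.05) + (-19.25) = 0.  So z_0 = 5 is a root, |z_0| = 5.
Divide out the factor (1 - 0.2 z) = (1 - z/z0) (since 1/z0 = 0.2):
  P(z) = (1 - 0.2 z)(1 + (-1.16) z + (0.77) z^2)
  [check: z-coef -1.16 - (0.2) = -1.36; z^2-coef 0.77 - (0.2)(-1.16) = 1.002; z^3-coef -(0.2)(0.77) = -0.154.]
Remaining roots from the quadratic factor 1 + (-1.16) z + (0.77) z^2:
  Set 1 + (-1.16) z + (0.77) z^2 = 0, i.e. a z^2 + b z + c = 0 with a = 0.77, b = -1.16, c = 1.
  Discriminant D = b^2 - 4ac = (-1.16)^2 - 4*(0.77)*1 = 1.3456 - (3.08) = -1.7344.
  D < 0, so the roots are the complex-conjugate pair z = (-b +/- i sqrt(-D)) / (2a) = 0.7532 +/- 0.8552i.
  For a conjugate pair |z|^2 = z * conj(z) = (product of roots) = c/a = 1/(0.77) = 1.298701, so |z| = sqrt(1.298701) = 1.1396 for both roots.
Moduli of all roots: 5.0000, 1.1396, 1.1396.
All moduli strictly greater than 1? Yes.
Verdict: Invertible.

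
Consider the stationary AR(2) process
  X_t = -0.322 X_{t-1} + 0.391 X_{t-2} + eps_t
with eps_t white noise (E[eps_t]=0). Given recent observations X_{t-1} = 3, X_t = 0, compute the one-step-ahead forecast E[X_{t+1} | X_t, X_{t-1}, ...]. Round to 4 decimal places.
E[X_{t+1} \mid \mathcal F_t] = 1.1730

For an AR(p) model X_t = c + sum_i phi_i X_{t-i} + eps_t, the
one-step-ahead conditional mean is
  E[X_{t+1} | X_t, ...] = c + sum_i phi_i X_{t+1-i}.
Substitute known values:
  E[X_{t+1} | ...] = (-0.322) * (0) + (0.391) * (3)
                   = 1.1730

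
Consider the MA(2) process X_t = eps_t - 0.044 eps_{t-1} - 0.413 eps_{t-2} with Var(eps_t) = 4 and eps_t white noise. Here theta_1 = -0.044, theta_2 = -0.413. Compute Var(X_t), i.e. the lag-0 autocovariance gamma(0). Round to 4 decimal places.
\gamma(0) = 4.6900

For an MA(q) process X_t = eps_t + sum_i theta_i eps_{t-i} with
Var(eps_t) = sigma^2, the variance is
  gamma(0) = sigma^2 * (1 + sum_i theta_i^2).
  sum_i theta_i^2 = (-0.044)^2 + (-0.413)^2 = 0.001936 + 0.170569 = 0.172505.
  gamma(0) = 4 * (1 + 0.172505) = 4 * 1.172505 = 4.69002, which rounds to 4.6900.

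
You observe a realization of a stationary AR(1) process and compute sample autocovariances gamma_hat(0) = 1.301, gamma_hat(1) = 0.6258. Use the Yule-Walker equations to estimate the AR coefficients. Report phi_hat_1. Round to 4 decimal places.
\hat\phi_{1} = 0.4810

The Yule-Walker equations for an AR(p) process read, in matrix form,
  Gamma_p phi = r_p,   with   (Gamma_p)_{ij} = gamma(|i - j|),
                       (r_p)_i = gamma(i),   i,j = 1..p.
Substitute the sample gammas (Toeplitz matrix and right-hand side of size 1):
  Gamma_p = [[1.301]]
  r_p     = [0.6258]
With p = 1 this is the single equation gamma(0) phi_1 = gamma(1):
  phi_hat_1 = gamma(1) / gamma(0) = 0.6258 / 1.301 = 0.4810.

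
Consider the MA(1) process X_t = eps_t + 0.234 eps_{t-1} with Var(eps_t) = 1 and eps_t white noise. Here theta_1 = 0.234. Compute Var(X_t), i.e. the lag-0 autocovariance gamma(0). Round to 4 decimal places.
\gamma(0) = 1.0548

For an MA(q) process X_t = eps_t + sum_i theta_i eps_{t-i} with
Var(eps_t) = sigma^2, the variance is
  gamma(0) = sigma^2 * (1 + sum_i theta_i^2).
  sum_i theta_i^2 = (0.234)^2 = 0.054756.
  gamma(0) = 1 * (1 + 0.054756) = 1 * 1.054756 = 1.054756, which rounds to 1.0548.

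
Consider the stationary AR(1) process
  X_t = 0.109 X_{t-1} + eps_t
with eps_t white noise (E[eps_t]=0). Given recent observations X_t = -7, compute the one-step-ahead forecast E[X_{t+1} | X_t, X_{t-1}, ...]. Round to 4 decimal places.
E[X_{t+1} \mid \mathcal F_t] = -0.7630

For an AR(p) model X_t = c + sum_i phi_i X_{t-i} + eps_t, the
one-step-ahead conditional mean is
  E[X_{t+1} | X_t, ...] = c + sum_i phi_i X_{t+1-i}.
Substitute known values:
  E[X_{t+1} | ...] = (0.109) * (-7)
                   = -0.7630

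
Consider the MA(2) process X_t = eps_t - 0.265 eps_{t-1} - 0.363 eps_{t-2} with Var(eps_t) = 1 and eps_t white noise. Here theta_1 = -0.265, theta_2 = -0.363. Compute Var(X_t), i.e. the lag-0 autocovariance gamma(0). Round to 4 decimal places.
\gamma(0) = 1.2020

For an MA(q) process X_t = eps_t + sum_i theta_i eps_{t-i} with
Var(eps_t) = sigma^2, the variance is
  gamma(0) = sigma^2 * (1 + sum_i theta_i^2).
  sum_i theta_i^2 = (-0.265)^2 + (-0.363)^2 = 0.070225 + 0.131769 = 0.201994.
  gamma(0) = 1 * (1 + 0.201994) = 1 * 1.201994 = 1.201994, which rounds to 1.2020.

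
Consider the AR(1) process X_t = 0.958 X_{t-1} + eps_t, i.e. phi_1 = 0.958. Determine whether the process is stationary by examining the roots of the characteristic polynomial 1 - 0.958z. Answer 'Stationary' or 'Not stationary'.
\text{Stationary}

The AR(p) characteristic polynomial is P(z) = 1 - 0.958z.
Stationarity requires all roots to lie outside the unit circle, i.e. |z| > 1 for every root.
This is linear in z: 1 + (-0.958) z = 0  =>  z = -1/(-0.958) = 1.043841,  |z| = 1.043841.
Moduli of all roots: 1.0438.
All moduli strictly greater than 1? Yes.
Verdict: Stationary.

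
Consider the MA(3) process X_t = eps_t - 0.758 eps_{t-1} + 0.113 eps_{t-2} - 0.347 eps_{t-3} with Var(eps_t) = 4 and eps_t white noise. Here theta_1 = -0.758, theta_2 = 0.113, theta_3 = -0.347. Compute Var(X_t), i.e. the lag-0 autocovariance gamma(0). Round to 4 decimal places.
\gamma(0) = 6.8310

For an MA(q) process X_t = eps_t + sum_i theta_i eps_{t-i} with
Var(eps_t) = sigma^2, the variance is
  gamma(0) = sigma^2 * (1 + sum_i theta_i^2).
  sum_i theta_i^2 = (-0.758)^2 + (0.113)^2 + (-0.347)^2 = 0.574564 + 0.012769 + 0.120409 = 0.707742.
  gamma(0) = 4 * (1 + 0.707742) = 4 * 1.707742 = 6.830968, which rounds to 6.8310.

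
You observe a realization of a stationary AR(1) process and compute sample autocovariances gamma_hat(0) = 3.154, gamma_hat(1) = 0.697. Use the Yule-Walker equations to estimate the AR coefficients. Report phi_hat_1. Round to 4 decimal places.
\hat\phi_{1} = 0.2210

The Yule-Walker equations for an AR(p) process read, in matrix form,
  Gamma_p phi = r_p,   with   (Gamma_p)_{ij} = gamma(|i - j|),
                       (r_p)_i = gamma(i),   i,j = 1..p.
Substitute the sample gammas (Toeplitz matrix and right-hand side of size 1):
  Gamma_p = [[3.154]]
  r_p     = [0.697]
With p = 1 this is the single equation gamma(0) phi_1 = gamma(1):
  phi_hat_1 = gamma(1) / gamma(0) = 0.697 / 3.154 = 0.2210.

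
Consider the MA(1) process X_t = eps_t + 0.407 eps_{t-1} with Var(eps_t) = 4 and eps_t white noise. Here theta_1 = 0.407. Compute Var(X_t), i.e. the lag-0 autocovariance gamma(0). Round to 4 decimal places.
\gamma(0) = 4.6626

For an MA(q) process X_t = eps_t + sum_i theta_i eps_{t-i} with
Var(eps_t) = sigma^2, the variance is
  gamma(0) = sigma^2 * (1 + sum_i theta_i^2).
  sum_i theta_i^2 = (0.407)^2 = 0.165649.
  gamma(0) = 4 * (1 + 0.165649) = 4 * 1.165649 = 4.662596, which rounds to 4.6626.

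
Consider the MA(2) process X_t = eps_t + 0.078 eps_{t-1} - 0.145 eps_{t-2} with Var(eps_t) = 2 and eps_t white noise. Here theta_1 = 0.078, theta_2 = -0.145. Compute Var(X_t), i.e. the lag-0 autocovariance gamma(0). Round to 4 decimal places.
\gamma(0) = 2.0542

For an MA(q) process X_t = eps_t + sum_i theta_i eps_{t-i} with
Var(eps_t) = sigma^2, the variance is
  gamma(0) = sigma^2 * (1 + sum_i theta_i^2).
  sum_i theta_i^2 = (0.078)^2 + (-0.145)^2 = 0.006084 + 0.021025 = 0.027109.
  gamma(0) = 2 * (1 + 0.027109) = 2 * 1.027109 = 2.054218, which rounds to 2.0542.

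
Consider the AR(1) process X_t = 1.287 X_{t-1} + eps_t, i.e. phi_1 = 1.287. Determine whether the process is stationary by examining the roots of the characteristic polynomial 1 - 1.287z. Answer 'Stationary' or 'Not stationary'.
\text{Not stationary}

The AR(p) characteristic polynomial is P(z) = 1 - 1.287z.
Stationarity requires all roots to lie outside the unit circle, i.e. |z| > 1 for every root.
This is linear in z: 1 + (-1.287) z = 0  =>  z = -1/(-1.287) = 0.777001,  |z| = 0.777001.
Moduli of all roots: 0.7770.
All moduli strictly greater than 1? No.
Verdict: Not stationary.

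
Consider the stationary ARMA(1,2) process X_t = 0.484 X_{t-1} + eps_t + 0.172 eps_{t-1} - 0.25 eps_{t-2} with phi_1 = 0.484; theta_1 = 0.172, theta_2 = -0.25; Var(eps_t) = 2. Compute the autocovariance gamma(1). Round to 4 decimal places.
\gamma(1) = 1.4063

Multiply the model equation by X_{t-k} and take expectations. With theta_0 = psi_0 = 1 and psi_j the MA(infinity) weights, this gives
  gamma(k) - sum_i phi_i gamma(k-i) = c_k,
  c_k = sigma^2 * sum_{j=k..q} theta_j psi_{j-k}   (c_k = 0 for k > q),
using gamma(-m) = gamma(m).
psi-weights needed (psi_j = theta_j + sum_i phi_i psi_{j-i}):
  psi_1 = theta_1 + phi_1 = 0.172 + (0.484) = 0.656
  psi_2 = theta_2 + phi_1 psi_1 = -0.25 + (0.484)(0.656) = 0.067504
Right-hand sides:
  c_0 = sigma^2 (1 + theta_1 psi_1 + theta_2 psi_2) = 2 * (1 + (0.172)(0.656) + (-0.25)(0.067504)) = 2 * 1.095956 = 2.191912
  c_1 = sigma^2 (theta_1 + theta_2 psi_1) = 2 * (0.172 + (-0.25)(0.656)) = 0.016
  c_2 = sigma^2 theta_2 = 2 * (-0.25) = -0.5
Equations for k = 0 and k = 1 (AR order 1):
  gamma(0) = phi_1 gamma(1) + c_0
  gamma(1) = phi_1 gamma(0) + c_1
Substituting the second into the first: gamma(0) (1 - phi_1^2) = c_0 + phi_1 c_1, so
  gamma(0) = (c_0 + phi_1 c_1) / (1 - phi_1^2) = (2.191912 + (0.484)(0.016)) / (1 - (0.484)^2) = 2.199656 / 0.765744 = 2.872574.
  gamma(1) = phi_1 gamma(0) + c_1 = (0.484)(2.872574) + (0.016) = 1.406326.
Therefore gamma(1) = 1.4063 (to 4 decimal places).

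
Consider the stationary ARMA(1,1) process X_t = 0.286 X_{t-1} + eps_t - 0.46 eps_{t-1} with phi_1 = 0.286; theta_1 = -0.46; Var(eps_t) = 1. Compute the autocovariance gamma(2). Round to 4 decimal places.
\gamma(2) = -0.0471

Multiply the model equation by X_{t-k} and take expectations. With theta_0 = psi_0 = 1 and psi_j the MA(infinity) weights, this gives
  gamma(k) - sum_i phi_i gamma(k-i) = c_k,
  c_k = sigma^2 * sum_{j=k..q} theta_j psi_{j-k}   (c_k = 0 for k > q),
using gamma(-m) = gamma(m).
psi-weights needed (psi_j = theta_j + sum_i phi_i psi_{j-i}):
  psi_1 = theta_1 + phi_1 = -0.46 + (0.286) = -0.174
Right-hand sides:
  c_0 = sigma^2 (1 + theta_1 psi_1) = 1 * (1 + (-0.46)(-0.174)) = 1 * 1.08004 = 1.08004
  c_1 = sigma^2 theta_1 = 1 * (-0.46) = -0.46
  c_2 = 0
Equations for k = 0 and k = 1 (AR order 1):
  gamma(0) = phi_1 gamma(1) + c_0
  gamma(1) = phi_1 gamma(0) + c_1
Substituting the second into the first: gamma(0) (1 - phi_1^2) = c_0 + phi_1 c_1, so
  gamma(0) = (c_0 + phi_1 c_1) / (1 - phi_1^2) = (1.08004 + (0.286)(-0.46)) / (1 - (0.286)^2) = 0.94848 / 0.918204 = 1.032973.
  gamma(1) = phi_1 gamma(0) + c_1 = (0.286)(1.032973) + (-0.46) = -0.16457.
For k = 2 (> q): gamma(2) = phi_1 gamma(1) = (0.286)(-0.16457) = -0.047067.
Therefore gamma(2) = -0.0471 (to 4 decimal places).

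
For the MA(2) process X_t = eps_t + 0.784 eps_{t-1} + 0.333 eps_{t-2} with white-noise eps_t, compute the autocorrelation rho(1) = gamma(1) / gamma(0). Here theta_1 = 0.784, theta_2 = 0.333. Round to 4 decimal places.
\rho(1) = 0.6056

For an MA(q) process with theta_0 = 1, the autocovariance is
  gamma(k) = sigma^2 * sum_{i=0..q-k} theta_i * theta_{i+k},
and rho(k) = gamma(k) / gamma(0). Sigma^2 cancels.
  numerator   = (1)*(0.784) + (0.784)*(0.333) = 1.045072.
  denominator = (1)^2 + (0.784)^2 + (0.333)^2 = 1.725545.
  rho(1) = 1.045072 / 1.725545 = 0.6056.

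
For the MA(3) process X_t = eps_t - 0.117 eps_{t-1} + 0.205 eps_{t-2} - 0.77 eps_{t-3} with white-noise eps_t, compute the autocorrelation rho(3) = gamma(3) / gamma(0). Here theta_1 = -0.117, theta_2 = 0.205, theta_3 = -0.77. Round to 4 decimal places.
\rho(3) = -0.4671

For an MA(q) process with theta_0 = 1, the autocovariance is
  gamma(k) = sigma^2 * sum_{i=0..q-k} theta_i * theta_{i+k},
and rho(k) = gamma(k) / gamma(0). Sigma^2 cancels.
  numerator   = (1)*(-0.77) = -0.77.
  denominator = (1)^2 + (-0.117)^2 + (0.205)^2 + (-0.77)^2 = 1.648614.
  rho(3) = -0.77 / 1.648614 = -0.4671.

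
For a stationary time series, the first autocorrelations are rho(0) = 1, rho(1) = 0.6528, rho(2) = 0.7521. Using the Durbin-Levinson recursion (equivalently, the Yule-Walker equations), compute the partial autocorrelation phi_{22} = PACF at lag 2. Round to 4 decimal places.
\phi_{22} = 0.5680

The PACF at lag k is phi_{kk}, the last component of the solution
to the Yule-Walker system G_k phi = r_k where
  (G_k)_{ij} = rho(|i - j|), (r_k)_i = rho(i), i,j = 1..k.
Equivalently, Durbin-Levinson gives phi_{kk} iteratively:
  phi_{11} = rho(1)
  phi_{kk} = [rho(k) - sum_{j=1..k-1} phi_{k-1,j} rho(k-j)]
            / [1 - sum_{j=1..k-1} phi_{k-1,j} rho(j)],
  phi_{k,j} = phi_{k-1,j} - phi_{kk} phi_{k-1,k-j},  j = 1..k-1.
Step k = 1:
  phi_11 = rho(1) = 0.6528.
Step k = 2:
  phi_22 = [rho(2) - phi_11 rho(1)] / [1 - phi_11 rho(1)] = [0.7521 - (0.6528)(0.6528)] / [1 - (0.6528)(0.6528)]
         = 0.32595216 / 0.57385216 = 0.568.
Therefore phi_{22} = 0.5680.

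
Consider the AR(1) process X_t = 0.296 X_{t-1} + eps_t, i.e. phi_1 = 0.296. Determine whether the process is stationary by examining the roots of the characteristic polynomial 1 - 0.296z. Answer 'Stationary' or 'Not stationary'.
\text{Stationary}

The AR(p) characteristic polynomial is P(z) = 1 - 0.296z.
Stationarity requires all roots to lie outside the unit circle, i.e. |z| > 1 for every root.
This is linear in z: 1 + (-0.296) z = 0  =>  z = -1/(-0.296) = 3.378378,  |z| = 3.378378.
Moduli of all roots: 3.3784.
All moduli strictly greater than 1? Yes.
Verdict: Stationary.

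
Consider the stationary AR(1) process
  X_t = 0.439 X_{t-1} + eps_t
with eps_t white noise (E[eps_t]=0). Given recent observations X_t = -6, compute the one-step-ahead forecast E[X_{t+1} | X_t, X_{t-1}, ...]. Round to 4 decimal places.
E[X_{t+1} \mid \mathcal F_t] = -2.6340

For an AR(p) model X_t = c + sum_i phi_i X_{t-i} + eps_t, the
one-step-ahead conditional mean is
  E[X_{t+1} | X_t, ...] = c + sum_i phi_i X_{t+1-i}.
Substitute known values:
  E[X_{t+1} | ...] = (0.439) * (-6)
                   = -2.6340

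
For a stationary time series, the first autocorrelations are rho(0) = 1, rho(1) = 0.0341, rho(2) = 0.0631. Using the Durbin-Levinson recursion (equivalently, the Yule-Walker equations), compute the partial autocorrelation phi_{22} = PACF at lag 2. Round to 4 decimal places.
\phi_{22} = 0.0620

The PACF at lag k is phi_{kk}, the last component of the solution
to the Yule-Walker system G_k phi = r_k where
  (G_k)_{ij} = rho(|i - j|), (r_k)_i = rho(i), i,j = 1..k.
Equivalently, Durbin-Levinson gives phi_{kk} iteratively:
  phi_{11} = rho(1)
  phi_{kk} = [rho(k) - sum_{j=1..k-1} phi_{k-1,j} rho(k-j)]
            / [1 - sum_{j=1..k-1} phi_{k-1,j} rho(j)],
  phi_{k,j} = phi_{k-1,j} - phi_{kk} phi_{k-1,k-j},  j = 1..k-1.
Step k = 1:
  phi_11 = rho(1) = 0.0341.
Step k = 2:
  phi_22 = [rho(2) - phi_11 rho(1)] / [1 - phi_11 rho(1)] = [0.0631 - (0.0341)(0.0341)] / [1 - (0.0341)(0.0341)]
         = 0.06193719 / 0.99883719 = 0.062.
Therefore phi_{22} = 0.0620.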